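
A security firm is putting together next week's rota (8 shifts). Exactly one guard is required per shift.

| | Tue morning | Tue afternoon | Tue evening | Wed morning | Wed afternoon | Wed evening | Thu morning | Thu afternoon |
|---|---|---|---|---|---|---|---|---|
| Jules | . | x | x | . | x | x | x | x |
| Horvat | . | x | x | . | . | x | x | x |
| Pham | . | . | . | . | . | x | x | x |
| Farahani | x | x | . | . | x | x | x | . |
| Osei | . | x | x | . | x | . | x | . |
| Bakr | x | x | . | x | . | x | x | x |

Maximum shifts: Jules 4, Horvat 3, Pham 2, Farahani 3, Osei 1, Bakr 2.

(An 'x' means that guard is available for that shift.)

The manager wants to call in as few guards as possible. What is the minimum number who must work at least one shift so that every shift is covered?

3

8 slots to fill and no one can take more than 4, so at least ⌈8/4⌉ = 2 guards are needed.
Any 2 guards together have capacity at most 4+3 = 7 < 8 slots, so 2 can never suffice.
Jules, Horvat, and Bakr alone can cover everything: Tue morning→Bakr, Tue afternoon→Jules, Tue evening→Jules, Wed morning→Bakr, Wed afternoon→Jules, Wed evening→Jules, Thu morning→Horvat, Thu afternoon→Horvat.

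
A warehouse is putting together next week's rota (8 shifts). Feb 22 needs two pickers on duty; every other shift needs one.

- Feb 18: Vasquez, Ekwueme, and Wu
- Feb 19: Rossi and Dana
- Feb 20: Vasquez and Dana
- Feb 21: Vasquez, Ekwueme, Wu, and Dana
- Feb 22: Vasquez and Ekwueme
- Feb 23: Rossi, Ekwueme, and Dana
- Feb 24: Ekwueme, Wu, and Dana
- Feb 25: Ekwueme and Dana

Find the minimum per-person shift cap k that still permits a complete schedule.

2

With 5 pickers and 9 worker-slots to fill, someone must work at least ⌈9/5⌉ = 2 shifts, so k ≥ 2.
k = 2 works: Feb 18→Wu, Feb 19→Rossi, Feb 20→Vasquez, Feb 21→Dana, Feb 22→Vasquez+Ekwueme, Feb 23→Rossi, Feb 24→Wu, Feb 25→Ekwueme.
Loads: Vasquez 2, Rossi 2, Ekwueme 2, Wu 2, Dana 1 — all ≤ 2.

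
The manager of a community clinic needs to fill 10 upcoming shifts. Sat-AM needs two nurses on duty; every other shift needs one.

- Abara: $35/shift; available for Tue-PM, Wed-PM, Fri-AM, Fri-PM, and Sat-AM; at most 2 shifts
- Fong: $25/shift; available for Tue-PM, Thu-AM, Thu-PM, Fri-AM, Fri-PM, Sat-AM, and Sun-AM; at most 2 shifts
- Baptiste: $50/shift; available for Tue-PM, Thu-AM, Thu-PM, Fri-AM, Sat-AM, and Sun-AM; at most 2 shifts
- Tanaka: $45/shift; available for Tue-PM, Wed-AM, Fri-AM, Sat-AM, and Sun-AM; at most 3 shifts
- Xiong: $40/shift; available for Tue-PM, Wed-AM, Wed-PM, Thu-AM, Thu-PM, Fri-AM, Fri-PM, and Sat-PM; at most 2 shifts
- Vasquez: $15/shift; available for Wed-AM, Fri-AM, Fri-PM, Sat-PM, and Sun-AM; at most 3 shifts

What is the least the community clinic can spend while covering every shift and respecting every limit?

Picking the cheapest available nurse for each shift independently would cost $245, but that ignores the shift limits.
An optimal schedule: Tue-PM→Xiong, Wed-AM→Vasquez, Wed-PM→Abara, Thu-AM→Fong, Thu-PM→Fong, Fri-AM→Xiong, Fri-PM→Vasquez, Sat-AM→Abara+Tanaka, Sat-PM→Vasquez, Sun-AM→Tanaka.
Total: 40 + 15 + 35 + 25 + 25 + 40 + 15 + 35 + 45 + 15 + 45 = $335.

$335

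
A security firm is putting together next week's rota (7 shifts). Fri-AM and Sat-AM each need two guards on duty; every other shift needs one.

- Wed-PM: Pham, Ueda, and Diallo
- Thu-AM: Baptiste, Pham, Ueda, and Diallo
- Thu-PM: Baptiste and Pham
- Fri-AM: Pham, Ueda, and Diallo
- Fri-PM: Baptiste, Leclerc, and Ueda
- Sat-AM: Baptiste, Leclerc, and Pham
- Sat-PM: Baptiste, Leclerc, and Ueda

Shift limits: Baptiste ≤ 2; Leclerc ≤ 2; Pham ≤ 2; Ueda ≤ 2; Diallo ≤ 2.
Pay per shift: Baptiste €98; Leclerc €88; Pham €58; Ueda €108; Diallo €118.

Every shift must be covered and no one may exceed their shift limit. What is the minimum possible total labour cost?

Picking the cheapest available guard for each shift independently would cost €662, but that ignores the shift limits.
An optimal schedule: Wed-PM→Pham, Thu-AM→Diallo, Thu-PM→Baptiste, Fri-AM→Pham+Ueda, Fri-PM→Leclerc, Sat-AM→Baptiste+Leclerc, Sat-PM→Ueda.
Total: 58 + 118 + 98 + 58 + 108 + 88 + 98 + 88 + 108 = €822.

€822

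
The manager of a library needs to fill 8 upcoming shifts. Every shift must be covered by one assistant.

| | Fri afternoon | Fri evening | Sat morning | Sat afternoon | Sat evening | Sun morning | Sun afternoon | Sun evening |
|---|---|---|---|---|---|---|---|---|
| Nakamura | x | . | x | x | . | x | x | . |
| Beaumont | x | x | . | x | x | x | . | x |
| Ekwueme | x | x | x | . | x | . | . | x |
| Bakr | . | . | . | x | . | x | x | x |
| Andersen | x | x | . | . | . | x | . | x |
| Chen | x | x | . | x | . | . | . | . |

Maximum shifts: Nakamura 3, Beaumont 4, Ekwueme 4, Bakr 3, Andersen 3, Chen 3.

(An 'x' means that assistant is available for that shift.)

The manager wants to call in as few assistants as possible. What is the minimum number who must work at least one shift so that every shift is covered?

3

8 slots to fill and no one can take more than 4, so at least ⌈8/4⌉ = 2 assistants are needed.
No set of 2 assistants can cover every shift (each such set leaves at least one shift with no one available or exceeds a cap).
Nakamura, Beaumont, and Ekwueme alone can cover everything: Fri afternoon→Ekwueme, Fri evening→Beaumont, Sat morning→Nakamura, Sat afternoon→Nakamura, Sat evening→Beaumont, Sun morning→Beaumont, Sun afternoon→Nakamura, Sun evening→Beaumont.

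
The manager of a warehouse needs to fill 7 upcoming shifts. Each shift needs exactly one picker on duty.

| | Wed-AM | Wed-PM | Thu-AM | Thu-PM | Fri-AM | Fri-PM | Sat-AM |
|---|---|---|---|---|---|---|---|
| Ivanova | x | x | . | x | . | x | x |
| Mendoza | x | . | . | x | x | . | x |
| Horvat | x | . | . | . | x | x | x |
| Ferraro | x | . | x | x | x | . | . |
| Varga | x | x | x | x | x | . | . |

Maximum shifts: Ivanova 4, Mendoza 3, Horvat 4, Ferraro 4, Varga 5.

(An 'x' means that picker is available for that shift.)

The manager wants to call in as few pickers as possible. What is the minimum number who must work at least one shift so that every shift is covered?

7 slots to fill and no one can take more than 5, so at least ⌈7/5⌉ = 2 pickers are needed.
Ivanova and Ferraro alone can cover everything: Wed-AM→Ivanova, Wed-PM→Ivanova, Thu-AM→Ferraro, Thu-PM→Ferraro, Fri-AM→Ferraro, Fri-PM→Ivanova, Sat-AM→Ivanova.

2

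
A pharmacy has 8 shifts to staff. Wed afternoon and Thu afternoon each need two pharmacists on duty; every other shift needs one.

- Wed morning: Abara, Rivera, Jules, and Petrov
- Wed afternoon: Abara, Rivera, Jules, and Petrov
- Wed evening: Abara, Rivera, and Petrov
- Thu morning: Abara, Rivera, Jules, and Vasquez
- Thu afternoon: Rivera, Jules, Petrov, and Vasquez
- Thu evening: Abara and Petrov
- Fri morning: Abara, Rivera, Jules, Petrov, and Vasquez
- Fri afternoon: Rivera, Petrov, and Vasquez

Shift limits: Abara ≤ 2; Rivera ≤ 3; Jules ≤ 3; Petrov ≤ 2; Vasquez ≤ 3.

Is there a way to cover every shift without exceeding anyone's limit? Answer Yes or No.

Yes

One valid schedule: Wed morning→Rivera, Wed afternoon→Jules+Petrov, Wed evening→Abara, Thu morning→Rivera, Thu afternoon→Jules+Petrov, Thu evening→Abara, Fri morning→Jules, Fri afternoon→Rivera.
Loads: Abara 2/2, Rivera 3/3, Jules 3/3, Petrov 2/2, Vasquez 0/3 — all within limits.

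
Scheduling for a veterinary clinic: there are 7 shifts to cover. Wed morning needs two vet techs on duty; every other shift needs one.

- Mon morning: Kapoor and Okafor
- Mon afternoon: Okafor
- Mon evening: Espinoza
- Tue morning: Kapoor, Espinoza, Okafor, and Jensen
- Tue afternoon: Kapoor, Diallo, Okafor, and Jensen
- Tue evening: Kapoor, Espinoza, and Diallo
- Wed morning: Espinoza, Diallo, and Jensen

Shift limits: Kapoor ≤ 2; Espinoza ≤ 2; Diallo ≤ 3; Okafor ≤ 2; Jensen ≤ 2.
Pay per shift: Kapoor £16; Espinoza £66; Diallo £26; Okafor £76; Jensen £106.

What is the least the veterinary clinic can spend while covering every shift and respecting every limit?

£318

Mon afternoon can only be covered by Okafor, so that assignment is forced.
Mon evening can only be covered by Espinoza, so that assignment is forced.
Picking the cheapest available vet tech for each shift independently would cost £298, but that ignores the shift limits.
An optimal schedule: Mon morning→Kapoor, Mon afternoon→Okafor, Mon evening→Espinoza, Tue morning→Kapoor, Tue afternoon→Diallo, Tue evening→Diallo, Wed morning→Diallo+Espinoza.
Total: 16 + 76 + 66 + 16 + 26 + 26 + 26 + 66 = £318.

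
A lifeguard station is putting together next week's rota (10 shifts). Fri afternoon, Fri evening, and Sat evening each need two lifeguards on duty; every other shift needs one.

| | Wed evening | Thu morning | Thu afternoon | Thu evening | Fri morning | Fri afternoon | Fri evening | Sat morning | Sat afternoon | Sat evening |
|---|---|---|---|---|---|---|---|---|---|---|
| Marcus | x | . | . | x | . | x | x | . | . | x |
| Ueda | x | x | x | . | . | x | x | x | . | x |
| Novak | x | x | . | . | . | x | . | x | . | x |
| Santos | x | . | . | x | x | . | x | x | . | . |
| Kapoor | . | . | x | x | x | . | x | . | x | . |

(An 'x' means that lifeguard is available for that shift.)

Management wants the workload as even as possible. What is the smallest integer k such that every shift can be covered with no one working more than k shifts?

With 5 lifeguards and 13 worker-slots to fill, someone must work at least ⌈13/5⌉ = 3 shifts, so k ≥ 3.
k = 3 works: Wed evening→Novak, Thu morning→Ueda, Thu afternoon→Ueda, Thu evening→Marcus, Fri morning→Santos, Fri afternoon→Marcus+Ueda, Fri evening→Santos+Kapoor, Sat morning→Novak, Sat afternoon→Kapoor, Sat evening→Marcus+Novak.
Loads: Marcus 3, Ueda 3, Novak 3, Santos 2, Kapoor 2 — all ≤ 3.

3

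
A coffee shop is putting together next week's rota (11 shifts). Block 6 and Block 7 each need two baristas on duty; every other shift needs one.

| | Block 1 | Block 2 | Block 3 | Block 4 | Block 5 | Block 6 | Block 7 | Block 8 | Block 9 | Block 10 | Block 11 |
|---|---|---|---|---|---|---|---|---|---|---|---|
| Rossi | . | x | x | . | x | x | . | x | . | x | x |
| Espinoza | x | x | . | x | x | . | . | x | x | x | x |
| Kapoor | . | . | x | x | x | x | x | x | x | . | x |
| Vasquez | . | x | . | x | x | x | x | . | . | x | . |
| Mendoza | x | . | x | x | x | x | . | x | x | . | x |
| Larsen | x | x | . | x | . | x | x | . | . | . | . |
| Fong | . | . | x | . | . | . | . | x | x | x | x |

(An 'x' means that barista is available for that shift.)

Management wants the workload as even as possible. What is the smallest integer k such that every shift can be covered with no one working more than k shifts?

2

With 7 baristas and 13 worker-slots to fill, someone must work at least ⌈13/7⌉ = 2 shifts, so k ≥ 2.
k = 2 works: Block 1→Espinoza, Block 2→Rossi, Block 3→Rossi, Block 4→Kapoor, Block 5→Mendoza, Block 6→Mendoza+Larsen, Block 7→Kapoor+Vasquez, Block 8→Fong, Block 9→Espinoza, Block 10→Vasquez, Block 11→Fong.
Loads: Rossi 2, Espinoza 2, Kapoor 2, Vasquez 2, Mendoza 2, Larsen 1, Fong 2 — all ≤ 2.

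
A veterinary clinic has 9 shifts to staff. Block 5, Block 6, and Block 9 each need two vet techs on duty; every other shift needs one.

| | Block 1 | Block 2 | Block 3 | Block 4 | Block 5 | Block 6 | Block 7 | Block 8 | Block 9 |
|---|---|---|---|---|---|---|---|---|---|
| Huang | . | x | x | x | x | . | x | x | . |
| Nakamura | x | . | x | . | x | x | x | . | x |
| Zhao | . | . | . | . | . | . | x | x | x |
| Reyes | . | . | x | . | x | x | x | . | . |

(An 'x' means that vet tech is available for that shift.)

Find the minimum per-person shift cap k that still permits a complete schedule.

With 4 vet techs and 12 worker-slots to fill, someone must work at least ⌈12/4⌉ = 3 shifts, so k ≥ 3.
k = 3 works: Block 1→Nakamura, Block 2→Huang, Block 3→Reyes, Block 4→Huang, Block 5→Huang+Reyes, Block 6→Nakamura+Reyes, Block 7→Zhao, Block 8→Zhao, Block 9→Nakamura+Zhao.
Loads: Huang 3, Nakamura 3, Zhao 3, Reyes 3 — all ≤ 3.

3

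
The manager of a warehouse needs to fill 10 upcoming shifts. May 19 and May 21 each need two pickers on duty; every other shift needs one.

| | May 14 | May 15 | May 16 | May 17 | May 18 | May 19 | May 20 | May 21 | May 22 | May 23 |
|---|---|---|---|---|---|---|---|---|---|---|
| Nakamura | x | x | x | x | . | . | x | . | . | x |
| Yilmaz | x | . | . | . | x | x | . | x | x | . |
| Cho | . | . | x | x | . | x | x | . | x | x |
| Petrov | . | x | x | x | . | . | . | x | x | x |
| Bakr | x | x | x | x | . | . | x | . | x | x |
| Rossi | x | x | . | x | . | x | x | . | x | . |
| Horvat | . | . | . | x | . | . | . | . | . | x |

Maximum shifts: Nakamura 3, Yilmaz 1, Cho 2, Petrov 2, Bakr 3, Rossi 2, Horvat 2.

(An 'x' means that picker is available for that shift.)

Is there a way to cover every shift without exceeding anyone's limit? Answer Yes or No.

No

Total capacity is 15 and 12 slots are needed, so capacity alone doesn't rule it out.
Shifts {May 18, May 21} need 3 worker-slots in total, but the pickers available for any of those shifts (Yilmaz and Petrov) can supply at most 2 among them. So no valid schedule exists.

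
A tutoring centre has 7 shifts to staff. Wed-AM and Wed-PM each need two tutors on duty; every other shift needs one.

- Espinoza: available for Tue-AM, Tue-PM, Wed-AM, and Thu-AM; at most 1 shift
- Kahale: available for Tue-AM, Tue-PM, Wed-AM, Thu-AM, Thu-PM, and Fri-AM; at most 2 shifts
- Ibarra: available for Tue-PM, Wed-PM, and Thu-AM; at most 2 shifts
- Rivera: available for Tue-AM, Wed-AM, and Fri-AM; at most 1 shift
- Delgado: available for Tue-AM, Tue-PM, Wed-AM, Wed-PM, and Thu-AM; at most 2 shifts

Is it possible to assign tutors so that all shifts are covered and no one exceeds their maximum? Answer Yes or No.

No

Total capacity is 1+2+2+1+2 = 8 but 9 worker-slots are needed — infeasible.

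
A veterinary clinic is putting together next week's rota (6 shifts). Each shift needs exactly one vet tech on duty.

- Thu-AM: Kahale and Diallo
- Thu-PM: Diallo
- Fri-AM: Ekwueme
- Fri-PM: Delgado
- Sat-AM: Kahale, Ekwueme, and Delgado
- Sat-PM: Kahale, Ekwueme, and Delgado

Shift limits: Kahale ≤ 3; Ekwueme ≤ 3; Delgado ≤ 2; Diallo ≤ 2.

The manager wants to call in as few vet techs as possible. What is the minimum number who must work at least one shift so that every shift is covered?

3

6 slots to fill and no one can take more than 3, so at least ⌈6/3⌉ = 2 vet techs are needed.
Shifts {Thu-AM, Fri-AM, Fri-PM} need 3 slots, but among the vet techs available for them (Kahale, Ekwueme, Delgado, and Diallo) any 2 together supply at most 2. So 2 vet techs are not enough.
Ekwueme, Delgado, and Diallo alone can cover everything: Thu-AM→Diallo, Thu-PM→Diallo, Fri-AM→Ekwueme, Fri-PM→Delgado, Sat-AM→Ekwueme, Sat-PM→Ekwueme.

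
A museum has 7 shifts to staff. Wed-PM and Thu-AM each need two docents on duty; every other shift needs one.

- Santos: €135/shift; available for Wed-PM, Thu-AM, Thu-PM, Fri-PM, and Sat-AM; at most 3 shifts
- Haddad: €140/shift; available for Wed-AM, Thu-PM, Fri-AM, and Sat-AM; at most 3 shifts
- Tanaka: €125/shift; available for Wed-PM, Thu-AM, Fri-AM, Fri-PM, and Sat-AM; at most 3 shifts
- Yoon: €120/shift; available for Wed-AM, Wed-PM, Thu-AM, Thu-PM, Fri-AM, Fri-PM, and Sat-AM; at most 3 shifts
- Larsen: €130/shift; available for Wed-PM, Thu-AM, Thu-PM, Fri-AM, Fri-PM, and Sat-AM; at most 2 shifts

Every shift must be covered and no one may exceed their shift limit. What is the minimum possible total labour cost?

€1130

Picking the cheapest available docent for each shift independently would cost €1090, but that ignores the shift limits.
An optimal schedule: Wed-AM→Yoon, Wed-PM→Tanaka+Larsen, Thu-AM→Larsen+Santos, Thu-PM→Yoon, Fri-AM→Yoon, Fri-PM→Tanaka, Sat-AM→Tanaka.
Total: 120 + 125 + 130 + 130 + 135 + 120 + 120 + 125 + 125 = €1130.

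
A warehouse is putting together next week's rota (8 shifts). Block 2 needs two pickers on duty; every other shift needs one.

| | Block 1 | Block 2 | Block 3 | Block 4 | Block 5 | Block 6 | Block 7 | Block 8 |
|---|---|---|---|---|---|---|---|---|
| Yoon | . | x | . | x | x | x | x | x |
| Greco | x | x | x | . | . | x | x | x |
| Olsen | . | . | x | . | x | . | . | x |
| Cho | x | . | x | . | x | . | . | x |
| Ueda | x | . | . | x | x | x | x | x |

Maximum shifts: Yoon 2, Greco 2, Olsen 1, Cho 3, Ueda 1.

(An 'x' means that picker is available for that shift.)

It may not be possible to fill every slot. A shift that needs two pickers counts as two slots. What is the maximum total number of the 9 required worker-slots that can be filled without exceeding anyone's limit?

9

Total capacity across all pickers is 2+2+1+3+1 = 9, and 9 slots are needed, so at most 9 can be filled.
An assignment achieving 9: Block 1→Cho, Block 2→Yoon+Greco, Block 3→Olsen, Block 4→Yoon, Block 5→Cho, Block 6→Greco, Block 7→Ueda, Block 8→Cho.
Loads: Yoon 2/2, Greco 2/2, Olsen 1/1, Cho 3/3, Ueda 1/1.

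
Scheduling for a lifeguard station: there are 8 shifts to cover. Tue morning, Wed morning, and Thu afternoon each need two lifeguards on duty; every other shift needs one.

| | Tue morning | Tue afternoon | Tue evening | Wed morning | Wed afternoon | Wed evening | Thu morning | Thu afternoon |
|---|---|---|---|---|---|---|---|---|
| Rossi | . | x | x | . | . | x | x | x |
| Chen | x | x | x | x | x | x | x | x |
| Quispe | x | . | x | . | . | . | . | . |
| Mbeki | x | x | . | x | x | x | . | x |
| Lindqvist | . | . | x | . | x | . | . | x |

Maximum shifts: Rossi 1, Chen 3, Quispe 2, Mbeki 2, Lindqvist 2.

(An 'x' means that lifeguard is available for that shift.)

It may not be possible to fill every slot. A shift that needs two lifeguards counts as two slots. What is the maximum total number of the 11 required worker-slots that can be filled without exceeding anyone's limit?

Total capacity across all lifeguards is 1+3+2+2+2 = 10, and 11 slots are needed, so at most 10 can be filled.
An assignment achieving 10: Tue morning→Chen+Quispe, Tue afternoon→Chen, Tue evening→Quispe, Wed morning→Chen+Mbeki, Wed afternoon→Lindqvist, Wed evening→Mbeki, Thu morning→Rossi, Thu afternoon→Lindqvist.
Loads: Rossi 1/1, Chen 3/3, Quispe 2/2, Mbeki 2/2, Lindqvist 2/2.

10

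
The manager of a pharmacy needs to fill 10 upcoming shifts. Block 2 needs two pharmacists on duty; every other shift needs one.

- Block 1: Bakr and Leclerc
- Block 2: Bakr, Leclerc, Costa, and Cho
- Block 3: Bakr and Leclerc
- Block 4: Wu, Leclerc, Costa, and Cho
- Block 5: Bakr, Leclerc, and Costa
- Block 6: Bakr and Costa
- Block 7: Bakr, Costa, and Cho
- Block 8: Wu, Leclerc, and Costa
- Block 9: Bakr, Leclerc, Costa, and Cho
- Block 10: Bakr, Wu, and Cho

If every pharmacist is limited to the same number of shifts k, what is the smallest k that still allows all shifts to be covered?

With 5 pharmacists and 11 worker-slots to fill, someone must work at least ⌈11/5⌉ = 3 shifts, so k ≥ 3.
k = 3 works: Block 1→Bakr, Block 2→Leclerc+Costa, Block 3→Bakr, Block 4→Wu, Block 5→Leclerc, Block 6→Bakr, Block 7→Costa, Block 8→Wu, Block 9→Leclerc, Block 10→Wu.
Loads: Bakr 3, Wu 3, Leclerc 3, Costa 2, Cho 0 — all ≤ 3.

3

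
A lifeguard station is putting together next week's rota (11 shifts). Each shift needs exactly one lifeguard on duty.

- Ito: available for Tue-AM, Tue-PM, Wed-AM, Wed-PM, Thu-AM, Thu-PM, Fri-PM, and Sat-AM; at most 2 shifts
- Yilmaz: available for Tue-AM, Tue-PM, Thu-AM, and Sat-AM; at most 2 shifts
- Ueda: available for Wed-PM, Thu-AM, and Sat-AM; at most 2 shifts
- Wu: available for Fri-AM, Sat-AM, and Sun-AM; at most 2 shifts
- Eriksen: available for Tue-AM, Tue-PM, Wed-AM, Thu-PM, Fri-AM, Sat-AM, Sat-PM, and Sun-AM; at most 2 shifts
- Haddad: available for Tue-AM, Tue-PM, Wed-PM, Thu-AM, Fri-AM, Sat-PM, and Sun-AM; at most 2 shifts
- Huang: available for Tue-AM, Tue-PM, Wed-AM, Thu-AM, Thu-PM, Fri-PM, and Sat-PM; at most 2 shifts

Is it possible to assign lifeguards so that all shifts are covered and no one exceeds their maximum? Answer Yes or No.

One valid schedule: Tue-AM→Yilmaz, Tue-PM→Yilmaz, Wed-AM→Ito, Wed-PM→Ueda, Thu-AM→Haddad, Thu-PM→Eriksen, Fri-AM→Wu, Fri-PM→Ito, Sat-AM→Ueda, Sat-PM→Eriksen, Sun-AM→Wu.
Loads: Ito 2/2, Yilmaz 2/2, Ueda 2/2, Wu 2/2, Eriksen 2/2, Haddad 1/2, Huang 0/2 — all within limits.

Yes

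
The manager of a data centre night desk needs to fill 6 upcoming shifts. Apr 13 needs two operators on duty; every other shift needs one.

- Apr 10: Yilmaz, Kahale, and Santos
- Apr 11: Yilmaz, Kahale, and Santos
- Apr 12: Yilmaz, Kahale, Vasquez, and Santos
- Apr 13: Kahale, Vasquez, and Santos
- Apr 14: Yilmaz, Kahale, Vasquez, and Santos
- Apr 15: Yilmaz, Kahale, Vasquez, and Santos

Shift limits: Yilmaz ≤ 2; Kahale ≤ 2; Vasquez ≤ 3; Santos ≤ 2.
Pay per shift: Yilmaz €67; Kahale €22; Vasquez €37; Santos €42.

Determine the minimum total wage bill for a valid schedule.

€239

Picking the cheapest available operator for each shift independently would cost €169, but that ignores the shift limits.
An optimal schedule: Apr 10→Kahale, Apr 11→Kahale, Apr 12→Vasquez, Apr 13→Vasquez+Santos, Apr 14→Vasquez, Apr 15→Santos.
Total: 22 + 22 + 37 + 37 + 42 + 37 + 42 = €239.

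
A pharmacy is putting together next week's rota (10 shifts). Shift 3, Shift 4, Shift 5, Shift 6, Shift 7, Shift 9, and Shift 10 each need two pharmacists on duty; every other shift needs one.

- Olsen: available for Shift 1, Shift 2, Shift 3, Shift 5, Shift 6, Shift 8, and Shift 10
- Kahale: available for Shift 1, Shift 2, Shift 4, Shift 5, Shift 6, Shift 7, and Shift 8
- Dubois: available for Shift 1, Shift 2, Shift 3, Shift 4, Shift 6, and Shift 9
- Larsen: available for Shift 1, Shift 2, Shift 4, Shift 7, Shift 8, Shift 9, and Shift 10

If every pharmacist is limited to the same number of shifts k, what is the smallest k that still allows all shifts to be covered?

With 4 pharmacists and 17 worker-slots to fill, someone must work at least ⌈17/4⌉ = 5 shifts, so k ≥ 5.
k = 5 works: Shift 1→Kahale, Shift 2→Dubois, Shift 3→Olsen+Dubois, Shift 4→Kahale+Dubois, Shift 5→Olsen+Kahale, Shift 6→Olsen+Kahale, Shift 7→Kahale+Larsen, Shift 8→Olsen, Shift 9→Dubois+Larsen, Shift 10→Olsen+Larsen.
Loads: Olsen 5, Kahale 5, Dubois 4, Larsen 3 — all ≤ 5.

5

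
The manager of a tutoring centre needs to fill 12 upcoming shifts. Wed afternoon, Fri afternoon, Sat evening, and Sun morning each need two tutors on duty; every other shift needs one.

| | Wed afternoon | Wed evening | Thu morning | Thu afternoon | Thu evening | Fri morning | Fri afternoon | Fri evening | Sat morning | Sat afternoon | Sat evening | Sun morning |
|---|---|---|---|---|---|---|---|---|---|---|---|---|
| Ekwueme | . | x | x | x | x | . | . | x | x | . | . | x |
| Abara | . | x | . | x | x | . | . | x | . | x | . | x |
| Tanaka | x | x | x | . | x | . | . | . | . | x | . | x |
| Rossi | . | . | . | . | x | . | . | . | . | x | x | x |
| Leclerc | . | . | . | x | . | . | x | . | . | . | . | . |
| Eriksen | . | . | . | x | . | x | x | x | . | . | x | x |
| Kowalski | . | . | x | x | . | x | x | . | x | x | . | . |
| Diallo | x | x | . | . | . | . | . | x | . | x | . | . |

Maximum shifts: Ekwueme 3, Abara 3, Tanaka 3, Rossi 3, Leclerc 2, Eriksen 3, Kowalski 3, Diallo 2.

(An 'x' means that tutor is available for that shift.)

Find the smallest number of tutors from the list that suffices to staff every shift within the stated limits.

6

16 slots to fill and no one can take more than 3, so at least ⌈16/3⌉ = 6 tutors are needed.
Ekwueme, Tanaka, Rossi, Leclerc, Eriksen, and Diallo alone can cover everything: Wed afternoon→Tanaka+Diallo, Wed evening→Ekwueme, Thu morning→Ekwueme, Thu afternoon→Leclerc, Thu evening→Tanaka, Fri morning→Eriksen, Fri afternoon→Leclerc+Eriksen, Fri evening→Diallo, Sat morning→Ekwueme, Sat afternoon→Rossi, Sat evening→Rossi+Eriksen, Sun morning→Tanaka+Rossi.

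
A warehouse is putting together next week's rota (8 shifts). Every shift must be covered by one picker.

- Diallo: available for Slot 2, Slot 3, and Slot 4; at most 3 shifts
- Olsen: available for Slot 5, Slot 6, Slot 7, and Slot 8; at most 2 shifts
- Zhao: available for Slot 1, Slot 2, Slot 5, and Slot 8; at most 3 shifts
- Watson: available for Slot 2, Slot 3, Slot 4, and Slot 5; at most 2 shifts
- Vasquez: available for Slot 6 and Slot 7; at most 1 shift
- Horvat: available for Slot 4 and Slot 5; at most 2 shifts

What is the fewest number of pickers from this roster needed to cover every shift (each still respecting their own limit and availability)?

3

8 slots to fill and no one can take more than 3, so at least ⌈8/3⌉ = 3 pickers are needed.
Diallo, Olsen, and Zhao alone can cover everything: Slot 1→Zhao, Slot 2→Diallo, Slot 3→Diallo, Slot 4→Diallo, Slot 5→Zhao, Slot 6→Olsen, Slot 7→Olsen, Slot 8→Zhao.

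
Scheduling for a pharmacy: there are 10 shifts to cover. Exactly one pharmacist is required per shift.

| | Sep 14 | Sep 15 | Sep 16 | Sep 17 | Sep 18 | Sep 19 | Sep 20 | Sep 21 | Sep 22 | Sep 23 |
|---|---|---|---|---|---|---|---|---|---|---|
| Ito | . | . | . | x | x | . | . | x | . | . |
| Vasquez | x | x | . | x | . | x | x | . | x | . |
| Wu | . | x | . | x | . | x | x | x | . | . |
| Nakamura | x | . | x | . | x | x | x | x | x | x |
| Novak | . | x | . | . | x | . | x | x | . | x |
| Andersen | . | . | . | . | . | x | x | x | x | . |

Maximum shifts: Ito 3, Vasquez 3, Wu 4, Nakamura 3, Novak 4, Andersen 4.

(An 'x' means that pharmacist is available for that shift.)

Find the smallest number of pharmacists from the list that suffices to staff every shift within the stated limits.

10 slots to fill and no one can take more than 4, so at least ⌈10/4⌉ = 3 pharmacists are needed.
Vasquez, Wu, and Nakamura alone can cover everything: Sep 14→Vasquez, Sep 15→Vasquez, Sep 16→Nakamura, Sep 17→Wu, Sep 18→Nakamura, Sep 19→Wu, Sep 20→Wu, Sep 21→Wu, Sep 22→Vasquez, Sep 23→Nakamura.

3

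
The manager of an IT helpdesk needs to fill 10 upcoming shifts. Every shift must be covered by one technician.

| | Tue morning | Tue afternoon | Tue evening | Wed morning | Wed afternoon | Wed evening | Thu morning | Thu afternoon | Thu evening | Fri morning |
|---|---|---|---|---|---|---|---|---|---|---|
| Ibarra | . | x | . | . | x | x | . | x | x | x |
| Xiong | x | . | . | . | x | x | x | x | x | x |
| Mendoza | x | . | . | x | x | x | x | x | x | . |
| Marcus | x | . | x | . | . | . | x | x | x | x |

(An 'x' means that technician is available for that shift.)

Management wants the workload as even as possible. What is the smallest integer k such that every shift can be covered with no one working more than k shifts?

With 4 technicians and 10 worker-slots to fill, someone must work at least ⌈10/4⌉ = 3 shifts, so k ≥ 3.
k = 3 works: Tue morning→Xiong, Tue afternoon→Ibarra, Tue evening→Marcus, Wed morning→Mendoza, Wed afternoon→Ibarra, Wed evening→Ibarra, Thu morning→Xiong, Thu afternoon→Mendoza, Thu evening→Mendoza, Fri morning→Xiong.
Loads: Ibarra 3, Xiong 3, Mendoza 3, Marcus 1 — all ≤ 3.

3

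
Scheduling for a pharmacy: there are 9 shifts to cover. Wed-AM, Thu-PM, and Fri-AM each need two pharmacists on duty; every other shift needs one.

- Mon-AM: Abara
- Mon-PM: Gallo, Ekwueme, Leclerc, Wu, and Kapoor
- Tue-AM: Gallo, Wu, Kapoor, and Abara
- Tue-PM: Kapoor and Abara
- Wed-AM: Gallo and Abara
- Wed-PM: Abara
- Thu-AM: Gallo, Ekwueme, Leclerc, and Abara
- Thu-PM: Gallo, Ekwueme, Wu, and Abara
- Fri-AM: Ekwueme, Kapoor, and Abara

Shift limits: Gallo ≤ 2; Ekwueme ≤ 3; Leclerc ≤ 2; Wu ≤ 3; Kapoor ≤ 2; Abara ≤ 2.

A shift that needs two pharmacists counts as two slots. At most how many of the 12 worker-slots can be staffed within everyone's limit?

11

Total capacity across all pharmacists is 2+3+2+3+2+2 = 14, and 12 slots are needed, so at most 12 can be filled.
Shifts {Mon-AM, Wed-AM, Wed-PM} need 4 slots but only Gallo and Abara are available for them, supplying at most 3 — so at least 1 slot must go unfilled.
An assignment achieving 11: Mon-AM→Abara, Mon-PM→Leclerc, Tue-AM→Gallo, Tue-PM→Kapoor, Wed-AM→Gallo, Wed-PM→Abara, Thu-AM→Ekwueme, Thu-PM→Ekwueme+Wu, Fri-AM→Ekwueme+Kapoor.
Loads: Gallo 2/2, Ekwueme 3/3, Leclerc 1/2, Wu 1/3, Kapoor 2/2, Abara 2/2.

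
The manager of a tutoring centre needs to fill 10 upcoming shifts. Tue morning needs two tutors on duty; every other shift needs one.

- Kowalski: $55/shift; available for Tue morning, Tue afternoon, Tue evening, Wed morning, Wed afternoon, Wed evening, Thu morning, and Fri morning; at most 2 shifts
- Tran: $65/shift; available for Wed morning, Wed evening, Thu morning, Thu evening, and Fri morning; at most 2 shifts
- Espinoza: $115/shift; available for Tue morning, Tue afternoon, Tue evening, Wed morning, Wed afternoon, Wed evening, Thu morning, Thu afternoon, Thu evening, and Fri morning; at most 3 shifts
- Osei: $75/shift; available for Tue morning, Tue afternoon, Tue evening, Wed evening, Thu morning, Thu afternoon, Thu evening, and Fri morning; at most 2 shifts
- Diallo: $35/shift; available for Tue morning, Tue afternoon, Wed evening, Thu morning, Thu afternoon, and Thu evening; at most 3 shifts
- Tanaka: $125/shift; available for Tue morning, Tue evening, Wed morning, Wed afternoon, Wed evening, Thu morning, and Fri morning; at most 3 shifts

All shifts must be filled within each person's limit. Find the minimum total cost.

Picking the cheapest available tutor for each shift independently would cost $485, but that ignores the shift limits.
An optimal schedule: Tue morning→Osei+Espinoza, Tue afternoon→Diallo, Tue evening→Kowalski, Wed morning→Tran, Wed afternoon→Kowalski, Wed evening→Osei, Thu morning→Espinoza, Thu afternoon→Diallo, Thu evening→Diallo, Fri morning→Tran.
Total: 75 + 115 + 35 + 55 + 65 + 55 + 75 + 115 + 35 + 35 + 65 = $725.

$725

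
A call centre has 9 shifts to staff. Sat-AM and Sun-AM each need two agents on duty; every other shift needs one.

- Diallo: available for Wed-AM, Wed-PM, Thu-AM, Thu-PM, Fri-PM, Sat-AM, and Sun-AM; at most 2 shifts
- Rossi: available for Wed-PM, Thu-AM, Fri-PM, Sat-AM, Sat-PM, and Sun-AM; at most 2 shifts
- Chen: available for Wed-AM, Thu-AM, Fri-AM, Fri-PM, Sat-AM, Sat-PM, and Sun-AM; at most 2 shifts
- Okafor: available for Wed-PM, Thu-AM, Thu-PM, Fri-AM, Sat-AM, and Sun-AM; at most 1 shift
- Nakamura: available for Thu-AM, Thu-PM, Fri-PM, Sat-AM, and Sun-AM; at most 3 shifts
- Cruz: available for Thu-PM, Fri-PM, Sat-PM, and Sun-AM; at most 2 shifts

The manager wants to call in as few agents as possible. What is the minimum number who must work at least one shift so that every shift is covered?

5

11 slots to fill and no one can take more than 3, so at least ⌈11/3⌉ = 4 agents are needed.
Any 4 agents together have capacity at most 3+2+2+2 = 9 < 11 slots, so 4 can never suffice.
Diallo, Rossi, Chen, Nakamura, and Cruz alone can cover everything: Wed-AM→Diallo, Wed-PM→Diallo, Thu-AM→Rossi, Thu-PM→Nakamura, Fri-AM→Chen, Fri-PM→Cruz, Sat-AM→Chen+Nakamura, Sat-PM→Rossi, Sun-AM→Nakamura+Cruz.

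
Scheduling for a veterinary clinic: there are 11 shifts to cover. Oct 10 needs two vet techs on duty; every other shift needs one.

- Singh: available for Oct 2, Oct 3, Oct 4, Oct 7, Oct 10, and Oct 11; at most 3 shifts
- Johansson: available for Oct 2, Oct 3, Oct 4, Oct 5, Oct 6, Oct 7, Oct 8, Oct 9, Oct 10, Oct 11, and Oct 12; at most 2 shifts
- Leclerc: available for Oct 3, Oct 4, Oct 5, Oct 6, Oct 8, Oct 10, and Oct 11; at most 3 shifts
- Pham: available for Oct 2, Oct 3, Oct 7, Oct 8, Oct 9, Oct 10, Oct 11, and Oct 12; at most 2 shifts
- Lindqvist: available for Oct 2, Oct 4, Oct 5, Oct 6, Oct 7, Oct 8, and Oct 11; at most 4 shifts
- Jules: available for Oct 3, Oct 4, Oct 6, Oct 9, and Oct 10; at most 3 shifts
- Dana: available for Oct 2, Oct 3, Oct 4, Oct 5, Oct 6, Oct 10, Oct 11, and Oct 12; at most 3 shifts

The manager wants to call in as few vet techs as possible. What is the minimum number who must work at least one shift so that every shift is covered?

12 slots to fill and no one can take more than 4, so at least ⌈12/4⌉ = 3 vet techs are needed.
Any 3 vet techs together have capacity at most 4+3+3 = 10 < 12 slots, so 3 can never suffice.
Singh, Johansson, Leclerc, and Lindqvist alone can cover everything: Oct 2→Singh, Oct 3→Singh, Oct 4→Lindqvist, Oct 5→Leclerc, Oct 6→Leclerc, Oct 7→Lindqvist, Oct 8→Lindqvist, Oct 9→Johansson, Oct 10→Singh+Leclerc, Oct 11→Lindqvist, Oct 12→Johansson.

4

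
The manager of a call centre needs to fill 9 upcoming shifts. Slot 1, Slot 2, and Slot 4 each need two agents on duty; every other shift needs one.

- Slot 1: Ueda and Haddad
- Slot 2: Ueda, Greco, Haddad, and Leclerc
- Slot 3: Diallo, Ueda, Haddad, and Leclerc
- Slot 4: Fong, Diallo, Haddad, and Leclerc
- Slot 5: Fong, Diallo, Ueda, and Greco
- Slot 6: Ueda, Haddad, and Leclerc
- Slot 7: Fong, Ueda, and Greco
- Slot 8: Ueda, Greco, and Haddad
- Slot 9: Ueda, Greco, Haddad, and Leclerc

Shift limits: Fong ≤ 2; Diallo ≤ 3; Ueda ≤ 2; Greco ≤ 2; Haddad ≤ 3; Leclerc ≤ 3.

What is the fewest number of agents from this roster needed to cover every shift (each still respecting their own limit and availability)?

5

12 slots to fill and no one can take more than 3, so at least ⌈12/3⌉ = 4 agents are needed.
Any 4 agents together have capacity at most 3+3+3+2 = 11 < 12 slots, so 4 can never suffice.
Fong, Diallo, Ueda, Greco, and Haddad alone can cover everything: Slot 1→Ueda+Haddad, Slot 2→Greco+Haddad, Slot 3→Diallo, Slot 4→Fong+Diallo, Slot 5→Diallo, Slot 6→Ueda, Slot 7→Fong, Slot 8→Greco, Slot 9→Haddad.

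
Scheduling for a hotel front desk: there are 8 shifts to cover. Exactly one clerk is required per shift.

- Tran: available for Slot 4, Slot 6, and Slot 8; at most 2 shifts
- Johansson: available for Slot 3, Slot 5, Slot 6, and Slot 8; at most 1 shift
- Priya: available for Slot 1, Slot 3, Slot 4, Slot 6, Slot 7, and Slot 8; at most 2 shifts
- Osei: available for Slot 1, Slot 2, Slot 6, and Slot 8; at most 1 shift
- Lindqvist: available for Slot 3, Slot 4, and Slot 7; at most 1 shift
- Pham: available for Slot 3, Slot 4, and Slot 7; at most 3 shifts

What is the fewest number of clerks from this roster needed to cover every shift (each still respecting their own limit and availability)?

8 slots to fill and no one can take more than 3, so at least ⌈8/3⌉ = 3 clerks are needed.
No set of 4 clerks can cover every shift (each such set leaves at least one shift with no one available or exceeds a cap).
Tran, Johansson, Priya, Osei, and Pham alone can cover everything: Slot 1→Priya, Slot 2→Osei, Slot 3→Pham, Slot 4→Pham, Slot 5→Johansson, Slot 6→Tran, Slot 7→Priya, Slot 8→Tran.

5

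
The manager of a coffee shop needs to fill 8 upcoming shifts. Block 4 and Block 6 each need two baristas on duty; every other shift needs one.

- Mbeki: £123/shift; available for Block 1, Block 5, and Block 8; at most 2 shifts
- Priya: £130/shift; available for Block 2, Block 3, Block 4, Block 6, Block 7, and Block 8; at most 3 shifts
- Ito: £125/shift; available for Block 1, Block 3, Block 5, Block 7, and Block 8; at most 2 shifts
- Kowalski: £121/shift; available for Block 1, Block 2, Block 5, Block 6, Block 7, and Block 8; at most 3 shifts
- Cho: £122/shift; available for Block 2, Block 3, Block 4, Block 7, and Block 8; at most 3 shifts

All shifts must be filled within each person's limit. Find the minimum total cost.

Block 4 can only be covered by Priya and Cho, so that assignment is forced.
Block 6 can only be covered by Priya and Kowalski, so that assignment is forced.
Picking the cheapest available barista for each shift independently would cost £1230, but that ignores the shift limits.
An optimal schedule: Block 1→Kowalski, Block 2→Kowalski, Block 3→Cho, Block 4→Cho+Priya, Block 5→Mbeki, Block 6→Kowalski+Priya, Block 7→Cho, Block 8→Mbeki.
Total: 121 + 121 + 122 + 122 + 130 + 123 + 121 + 130 + 122 + 123 = £1235.

£1235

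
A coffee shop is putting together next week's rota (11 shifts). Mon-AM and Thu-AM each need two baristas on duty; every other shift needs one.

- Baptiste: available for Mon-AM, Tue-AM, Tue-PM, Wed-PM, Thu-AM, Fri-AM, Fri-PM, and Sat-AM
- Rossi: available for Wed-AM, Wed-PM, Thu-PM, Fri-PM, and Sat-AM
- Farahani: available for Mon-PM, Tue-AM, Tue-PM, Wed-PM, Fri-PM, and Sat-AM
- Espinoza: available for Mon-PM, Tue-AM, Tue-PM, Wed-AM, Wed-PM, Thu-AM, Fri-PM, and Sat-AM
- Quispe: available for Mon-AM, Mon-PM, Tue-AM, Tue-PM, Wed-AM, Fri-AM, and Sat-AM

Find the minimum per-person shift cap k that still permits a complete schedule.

3

With 5 baristas and 13 worker-slots to fill, someone must work at least ⌈13/5⌉ = 3 shifts, so k ≥ 3.
k = 3 works: Mon-AM→Baptiste+Quispe, Mon-PM→Farahani, Tue-AM→Farahani, Tue-PM→Farahani, Wed-AM→Rossi, Wed-PM→Rossi, Thu-AM→Baptiste+Espinoza, Thu-PM→Rossi, Fri-AM→Baptiste, Fri-PM→Espinoza, Sat-AM→Espinoza.
Loads: Baptiste 3, Rossi 3, Farahani 3, Espinoza 3, Quispe 1 — all ≤ 3.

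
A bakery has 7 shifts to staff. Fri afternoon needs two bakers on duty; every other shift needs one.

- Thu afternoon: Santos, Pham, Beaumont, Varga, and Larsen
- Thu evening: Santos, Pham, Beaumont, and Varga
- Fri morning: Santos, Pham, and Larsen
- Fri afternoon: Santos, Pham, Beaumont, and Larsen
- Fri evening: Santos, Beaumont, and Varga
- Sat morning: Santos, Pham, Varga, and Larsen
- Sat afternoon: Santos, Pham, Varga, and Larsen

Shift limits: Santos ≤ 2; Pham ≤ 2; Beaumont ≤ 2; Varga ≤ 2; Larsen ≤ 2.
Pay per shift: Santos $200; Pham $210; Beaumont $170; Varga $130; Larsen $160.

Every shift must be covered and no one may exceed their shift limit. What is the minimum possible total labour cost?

$1320

Picking the cheapest available baker for each shift independently would cost $1140, but that ignores the shift limits.
An optimal schedule: Thu afternoon→Beaumont, Thu evening→Varga, Fri morning→Larsen, Fri afternoon→Beaumont+Santos, Fri evening→Varga, Sat morning→Larsen, Sat afternoon→Santos.
Total: 170 + 130 + 160 + 170 + 200 + 130 + 160 + 200 = $1320.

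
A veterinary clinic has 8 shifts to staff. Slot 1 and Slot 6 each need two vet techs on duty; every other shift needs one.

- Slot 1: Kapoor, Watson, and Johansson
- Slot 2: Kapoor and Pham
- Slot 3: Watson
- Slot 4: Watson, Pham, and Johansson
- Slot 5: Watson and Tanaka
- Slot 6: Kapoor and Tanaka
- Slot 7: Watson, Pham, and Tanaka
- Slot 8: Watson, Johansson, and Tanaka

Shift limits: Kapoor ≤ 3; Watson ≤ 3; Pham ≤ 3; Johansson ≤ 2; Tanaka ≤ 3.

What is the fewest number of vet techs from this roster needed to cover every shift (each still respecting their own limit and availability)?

10 slots to fill and no one can take more than 3, so at least ⌈10/3⌉ = 4 vet techs are needed.
Kapoor, Watson, Pham, and Tanaka alone can cover everything: Slot 1→Kapoor+Watson, Slot 2→Kapoor, Slot 3→Watson, Slot 4→Watson, Slot 5→Tanaka, Slot 6→Kapoor+Tanaka, Slot 7→Pham, Slot 8→Tanaka.

4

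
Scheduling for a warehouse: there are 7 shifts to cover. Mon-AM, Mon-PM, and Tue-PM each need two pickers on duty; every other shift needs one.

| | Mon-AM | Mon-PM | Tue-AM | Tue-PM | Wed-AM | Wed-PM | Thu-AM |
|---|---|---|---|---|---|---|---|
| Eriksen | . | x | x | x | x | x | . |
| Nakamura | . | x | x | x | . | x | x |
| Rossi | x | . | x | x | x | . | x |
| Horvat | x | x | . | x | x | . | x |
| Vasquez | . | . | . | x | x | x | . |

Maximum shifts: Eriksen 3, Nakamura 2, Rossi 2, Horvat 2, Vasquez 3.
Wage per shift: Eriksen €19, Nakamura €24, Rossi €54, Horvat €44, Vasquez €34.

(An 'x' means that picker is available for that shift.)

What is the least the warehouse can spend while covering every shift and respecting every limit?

Mon-AM can only be covered by Rossi and Horvat, so that assignment is forced.
Picking the cheapest available picker for each shift independently would cost €265, but that ignores the shift limits.
An optimal schedule: Mon-AM→Horvat+Rossi, Mon-PM→Eriksen+Nakamura, Tue-AM→Eriksen, Tue-PM→Eriksen+Vasquez, Wed-AM→Vasquez, Wed-PM→Vasquez, Thu-AM→Nakamura.
Total: 44 + 54 + 19 + 24 + 19 + 19 + 34 + 34 + 34 + 24 = €305.

€305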